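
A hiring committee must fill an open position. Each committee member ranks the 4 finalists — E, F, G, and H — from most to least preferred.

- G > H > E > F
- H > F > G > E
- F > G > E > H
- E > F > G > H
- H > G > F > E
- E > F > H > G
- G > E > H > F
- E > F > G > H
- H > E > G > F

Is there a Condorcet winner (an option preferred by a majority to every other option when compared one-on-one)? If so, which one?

There is no Condorcet winner

Head-to-head results (9 voters total):
E vs F: E wins 6–3.
E vs G: G wins 5–4.
E vs H: E wins 5–4.
F vs G: F wins 5–4.
F vs H: H wins 5–4.
G vs H: G wins 5–4.
No candidate beats all others: E beats F beats G beats E, a majority cycle.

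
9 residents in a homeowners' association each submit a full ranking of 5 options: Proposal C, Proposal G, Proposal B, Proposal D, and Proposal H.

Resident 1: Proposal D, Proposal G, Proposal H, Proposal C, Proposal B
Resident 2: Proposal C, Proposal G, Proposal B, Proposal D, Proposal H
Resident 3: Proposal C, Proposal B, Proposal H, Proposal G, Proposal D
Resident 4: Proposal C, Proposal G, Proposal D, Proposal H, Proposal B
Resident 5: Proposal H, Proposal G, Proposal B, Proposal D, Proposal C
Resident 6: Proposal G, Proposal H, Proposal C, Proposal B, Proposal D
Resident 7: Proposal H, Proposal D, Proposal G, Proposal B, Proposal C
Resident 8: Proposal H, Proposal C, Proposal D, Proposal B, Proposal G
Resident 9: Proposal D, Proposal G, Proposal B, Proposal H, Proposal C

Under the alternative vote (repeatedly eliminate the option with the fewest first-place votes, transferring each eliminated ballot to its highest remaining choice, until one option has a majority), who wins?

Round 1: Proposal C 3, Proposal H 3, Proposal D 2, Proposal G 1, Proposal B 0. Proposal B has the fewest and is eliminated.
Round 2: Proposal C 3, Proposal H 3, Proposal D 2, Proposal G 1. Proposal G has the fewest and is eliminated.
Round 3: Proposal H 4, Proposal C 3, Proposal D 2. Proposal D has the fewest and is eliminated.
Round 4: Proposal H 6, Proposal C 3. Proposal H has a majority.

Proposal H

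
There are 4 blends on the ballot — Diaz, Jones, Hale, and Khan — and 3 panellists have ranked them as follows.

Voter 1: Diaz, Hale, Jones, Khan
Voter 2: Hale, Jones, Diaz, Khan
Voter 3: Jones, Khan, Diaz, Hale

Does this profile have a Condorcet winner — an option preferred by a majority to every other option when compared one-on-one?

Head-to-head results (3 voters total):
Diaz vs Jones: Jones wins 2–1.
Diaz vs Hale: Diaz wins 2–1.
Diaz vs Khan: Diaz wins 2–1.
Jones vs Hale: Hale wins 2–1.
Jones vs Khan: Jones wins 3–0.
Hale vs Khan: Hale wins 2–1.
No candidate beats all others: Diaz beats Hale beats Jones beats Diaz, a majority cycle.

No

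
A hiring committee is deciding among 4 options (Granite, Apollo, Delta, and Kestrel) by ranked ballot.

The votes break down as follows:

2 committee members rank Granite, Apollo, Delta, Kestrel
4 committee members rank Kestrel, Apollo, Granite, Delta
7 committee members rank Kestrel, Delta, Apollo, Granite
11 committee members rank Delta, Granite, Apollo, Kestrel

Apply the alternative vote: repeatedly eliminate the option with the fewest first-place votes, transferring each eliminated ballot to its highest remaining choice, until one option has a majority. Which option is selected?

Delta

Round 1: Delta 11, Kestrel 11, Granite 2, Apollo 0. Apollo has the fewest and is eliminated.
Round 2: Delta 11, Kestrel 11, Granite 2. Granite has the fewest and is eliminated.
Round 3: Delta 13, Kestrel 11. Delta has a majority.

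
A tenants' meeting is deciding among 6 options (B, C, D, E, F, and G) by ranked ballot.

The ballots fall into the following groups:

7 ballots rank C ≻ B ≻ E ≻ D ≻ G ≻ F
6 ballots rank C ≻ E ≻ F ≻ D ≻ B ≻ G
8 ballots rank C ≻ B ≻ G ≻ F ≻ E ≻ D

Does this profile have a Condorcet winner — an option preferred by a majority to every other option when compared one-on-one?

Head-to-head results (21 voters total):
B vs C: C wins 21–0.
B vs D: B wins 15–6.
B vs E: B wins 15–6.
B vs F: B wins 15–6.
B vs G: B wins 21–0.
C vs D: C wins 21–0.
C vs E: C wins 21–0.
C vs F: C wins 21–0.
C vs G: C wins 21–0.
D vs E: E wins 21–0.
D vs F: F wins 14–7.
D vs G: D wins 13–8.
E vs F: E wins 13–8.
E vs G: E wins 13–8.
F vs G: G wins 15–6.
C beats each rival — B (21–0), D (21–0), E (21–0), F (21–0), G (21–0) — so C is the Condorcet winner.

Yes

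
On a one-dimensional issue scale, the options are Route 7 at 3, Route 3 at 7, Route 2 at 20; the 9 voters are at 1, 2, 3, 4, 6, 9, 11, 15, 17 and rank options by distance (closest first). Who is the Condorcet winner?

With single-peaked preferences on a line, the Condorcet winner is the candidate closest to the median voter.
The median voter (position 6) is closest to Route 3 at 7.
Check: Route 3 vs Route 7 — voters closer to Route 3: 5 of 9.

Route 3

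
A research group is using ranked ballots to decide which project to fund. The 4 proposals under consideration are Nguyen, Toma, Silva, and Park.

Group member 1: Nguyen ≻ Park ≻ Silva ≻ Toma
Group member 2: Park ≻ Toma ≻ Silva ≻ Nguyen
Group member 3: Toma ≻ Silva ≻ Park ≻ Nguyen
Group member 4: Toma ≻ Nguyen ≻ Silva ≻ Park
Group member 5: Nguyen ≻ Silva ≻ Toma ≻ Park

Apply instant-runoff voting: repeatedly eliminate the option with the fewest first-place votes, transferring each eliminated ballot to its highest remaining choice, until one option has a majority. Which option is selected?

Round 1: Nguyen 2, Toma 2, Park 1, Silva 0. Silva has the fewest and is eliminated.
Round 2: Nguyen 2, Toma 2, Park 1. Park has the fewest and is eliminated.
Round 3: Toma 3, Nguyen 2. Toma has a majority.

Toma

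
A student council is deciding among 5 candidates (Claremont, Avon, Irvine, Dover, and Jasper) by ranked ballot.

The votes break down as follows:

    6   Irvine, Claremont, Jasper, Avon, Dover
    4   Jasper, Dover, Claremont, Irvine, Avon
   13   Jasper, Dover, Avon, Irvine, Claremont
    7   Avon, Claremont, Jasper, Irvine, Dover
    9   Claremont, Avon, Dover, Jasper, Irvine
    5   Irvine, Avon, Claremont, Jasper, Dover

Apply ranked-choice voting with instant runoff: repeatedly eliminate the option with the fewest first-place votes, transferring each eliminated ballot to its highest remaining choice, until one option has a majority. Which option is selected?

Round 1: Jasper 17, Irvine 11, Claremont 9, Avon 7, Dover 0. Dover has the fewest and is eliminated.
Round 2: Jasper 17, Irvine 11, Claremont 9, Avon 7. Avon has the fewest and is eliminated.
Round 3: Jasper 17, Claremont 16, Irvine 11. Irvine has the fewest and is eliminated.
Round 4: Claremont 27, Jasper 17. Claremont has a majority.

Claremont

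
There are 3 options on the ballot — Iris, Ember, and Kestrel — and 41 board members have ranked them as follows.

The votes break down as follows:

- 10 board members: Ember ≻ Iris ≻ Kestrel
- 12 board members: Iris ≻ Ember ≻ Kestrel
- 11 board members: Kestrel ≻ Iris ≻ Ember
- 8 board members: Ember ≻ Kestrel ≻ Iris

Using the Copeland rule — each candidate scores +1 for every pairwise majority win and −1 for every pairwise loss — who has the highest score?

Iris

Pairwise results:
  Iris vs Ember: Iris wins 23–18.
  Iris vs Kestrel: Iris wins 22–19.
  Ember vs Kestrel: Ember wins 30–11.
Copeland scores (wins − losses):
  Iris: 2 − 0 = 2
  Ember: 1 − 1 = 0
  Kestrel: 0 − 2 = -2
Iris has the best Copeland score.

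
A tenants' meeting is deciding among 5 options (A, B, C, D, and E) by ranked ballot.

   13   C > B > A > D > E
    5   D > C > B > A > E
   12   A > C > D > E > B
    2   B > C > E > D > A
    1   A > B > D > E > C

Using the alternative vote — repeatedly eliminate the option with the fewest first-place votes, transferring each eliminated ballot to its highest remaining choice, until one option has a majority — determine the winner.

C

Round 1: A 13, C 13, D 5, B 2, E 0. E has the fewest and is eliminated.
Round 2: A 13, C 13, D 5, B 2. B has the fewest and is eliminated.
Round 3: C 15, A 13, D 5. D has the fewest and is eliminated.
Round 4: C 20, A 13. C has a majority.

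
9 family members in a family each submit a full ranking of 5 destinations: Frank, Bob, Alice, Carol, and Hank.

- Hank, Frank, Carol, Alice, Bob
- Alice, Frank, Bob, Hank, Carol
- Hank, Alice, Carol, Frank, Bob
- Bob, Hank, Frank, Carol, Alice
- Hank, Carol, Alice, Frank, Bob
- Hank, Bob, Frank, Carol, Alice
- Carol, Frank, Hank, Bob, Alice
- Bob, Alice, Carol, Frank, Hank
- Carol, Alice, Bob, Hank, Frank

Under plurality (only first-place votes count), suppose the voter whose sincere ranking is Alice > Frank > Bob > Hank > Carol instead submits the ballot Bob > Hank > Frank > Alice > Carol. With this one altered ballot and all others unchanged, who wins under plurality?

Hank

First-place totals with the altered ballot: Frank 0, Bob 3, Alice 0, Carol 2, Hank 4.
The winner is unchanged: still Hank.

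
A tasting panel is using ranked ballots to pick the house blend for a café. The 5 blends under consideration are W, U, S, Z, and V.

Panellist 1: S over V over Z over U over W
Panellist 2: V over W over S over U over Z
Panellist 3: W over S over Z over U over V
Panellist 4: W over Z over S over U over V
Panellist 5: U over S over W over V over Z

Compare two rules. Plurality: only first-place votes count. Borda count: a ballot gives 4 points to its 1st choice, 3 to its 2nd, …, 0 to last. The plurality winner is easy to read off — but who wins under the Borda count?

Plurality first-place counts: W 2, U 1, S 1, Z 0, V 1 → W.
Borda totals: W 13, U 8, S 14, Z 7, V 8 → S.

S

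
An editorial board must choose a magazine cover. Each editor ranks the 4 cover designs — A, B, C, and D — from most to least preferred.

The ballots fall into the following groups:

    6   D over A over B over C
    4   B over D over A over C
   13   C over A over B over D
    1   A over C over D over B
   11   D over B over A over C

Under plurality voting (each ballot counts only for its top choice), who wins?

D

First-place vote totals:
  A: 1
  B: 4
  C: 13
  D: 17
D has the most first-place votes.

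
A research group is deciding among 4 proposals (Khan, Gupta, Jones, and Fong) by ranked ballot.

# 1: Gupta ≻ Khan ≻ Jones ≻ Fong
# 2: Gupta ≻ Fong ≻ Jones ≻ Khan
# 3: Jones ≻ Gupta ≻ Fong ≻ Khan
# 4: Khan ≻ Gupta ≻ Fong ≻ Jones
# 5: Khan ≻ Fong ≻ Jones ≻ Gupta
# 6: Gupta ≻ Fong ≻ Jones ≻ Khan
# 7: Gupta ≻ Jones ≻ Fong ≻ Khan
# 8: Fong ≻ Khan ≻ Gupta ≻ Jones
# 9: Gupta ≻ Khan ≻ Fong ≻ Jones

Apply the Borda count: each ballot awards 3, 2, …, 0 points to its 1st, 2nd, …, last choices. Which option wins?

Borda scores:
  Khan: 2 + 0 + 0 + 3 + 3 + 0 + 0 + 2 + 2 = 12
  Gupta: 3 + 3 + 2 + 2 + 0 + 3 + 3 + 1 + 3 = 20
  Jones: 1 + 1 + 3 + 0 + 1 + 1 + 2 + 0 + 0 = 9
  Fong: 0 + 2 + 1 + 1 + 2 + 2 + 1 + 3 + 1 = 13
Gupta has the highest total.

Gupta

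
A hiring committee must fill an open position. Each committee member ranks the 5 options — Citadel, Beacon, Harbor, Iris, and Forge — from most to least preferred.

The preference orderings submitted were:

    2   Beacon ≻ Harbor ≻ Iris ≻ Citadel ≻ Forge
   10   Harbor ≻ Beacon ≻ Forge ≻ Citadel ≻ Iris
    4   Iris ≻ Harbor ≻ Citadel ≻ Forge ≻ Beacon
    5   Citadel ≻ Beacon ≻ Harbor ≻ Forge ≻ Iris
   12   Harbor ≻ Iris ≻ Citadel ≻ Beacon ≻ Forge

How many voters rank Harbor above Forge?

Ballots ranking Harbor above Forge: 2+10+4+5+12 = 33.
Ballots ranking Forge above Harbor: 0.
So 33 of 33 voters prefer Harbor to Forge.

33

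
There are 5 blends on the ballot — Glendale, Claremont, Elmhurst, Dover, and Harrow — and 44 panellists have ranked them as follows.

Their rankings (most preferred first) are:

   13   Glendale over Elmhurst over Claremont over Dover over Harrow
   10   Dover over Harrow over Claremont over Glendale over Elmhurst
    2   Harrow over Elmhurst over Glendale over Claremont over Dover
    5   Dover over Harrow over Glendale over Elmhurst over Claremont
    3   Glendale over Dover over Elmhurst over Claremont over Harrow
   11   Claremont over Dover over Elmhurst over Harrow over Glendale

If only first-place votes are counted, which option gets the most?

First-place vote totals:
  Glendale: 16
  Claremont: 11
  Elmhurst: 0
  Dover: 15
  Harrow: 2
Glendale has the most first-place votes.

Glendale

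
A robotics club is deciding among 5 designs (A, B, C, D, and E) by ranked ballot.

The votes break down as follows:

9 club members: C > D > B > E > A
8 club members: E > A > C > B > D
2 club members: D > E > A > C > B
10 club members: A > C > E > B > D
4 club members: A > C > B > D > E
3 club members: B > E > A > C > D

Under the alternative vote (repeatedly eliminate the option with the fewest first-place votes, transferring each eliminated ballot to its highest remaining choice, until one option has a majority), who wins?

Round 1: A 14, C 9, E 8, B 3, D 2. D has the fewest and is eliminated.
Round 2: A 14, E 10, C 9, B 3. B has the fewest and is eliminated.
Round 3: A 14, E 13, C 9. C has the fewest and is eliminated.
Round 4: E 22, A 14. E has a majority.

E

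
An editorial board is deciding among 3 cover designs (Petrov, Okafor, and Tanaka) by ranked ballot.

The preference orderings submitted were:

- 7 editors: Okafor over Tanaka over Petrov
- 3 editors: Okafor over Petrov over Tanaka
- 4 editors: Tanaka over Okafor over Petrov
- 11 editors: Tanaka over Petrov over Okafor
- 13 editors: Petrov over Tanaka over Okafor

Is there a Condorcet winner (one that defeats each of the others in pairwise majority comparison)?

Head-to-head results (38 voters total):
Petrov vs Okafor: Petrov wins 24–14.
Petrov vs Tanaka: Tanaka wins 22–16.
Okafor vs Tanaka: Tanaka wins 28–10.
Tanaka beats each rival — Petrov (22–16), Okafor (28–10) — so Tanaka is the Condorcet winner.

Yes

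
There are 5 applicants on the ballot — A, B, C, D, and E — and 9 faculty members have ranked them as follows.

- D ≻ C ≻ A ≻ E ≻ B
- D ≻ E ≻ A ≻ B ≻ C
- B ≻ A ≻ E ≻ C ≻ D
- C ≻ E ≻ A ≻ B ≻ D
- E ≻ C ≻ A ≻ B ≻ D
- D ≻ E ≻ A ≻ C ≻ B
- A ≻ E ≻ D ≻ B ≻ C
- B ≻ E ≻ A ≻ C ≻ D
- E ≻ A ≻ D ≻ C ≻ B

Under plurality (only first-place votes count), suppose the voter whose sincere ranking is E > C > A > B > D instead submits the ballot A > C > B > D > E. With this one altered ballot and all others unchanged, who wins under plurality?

First-place totals with the altered ballot: A 2, B 2, C 1, D 3, E 1.
The winner is unchanged: still D.

D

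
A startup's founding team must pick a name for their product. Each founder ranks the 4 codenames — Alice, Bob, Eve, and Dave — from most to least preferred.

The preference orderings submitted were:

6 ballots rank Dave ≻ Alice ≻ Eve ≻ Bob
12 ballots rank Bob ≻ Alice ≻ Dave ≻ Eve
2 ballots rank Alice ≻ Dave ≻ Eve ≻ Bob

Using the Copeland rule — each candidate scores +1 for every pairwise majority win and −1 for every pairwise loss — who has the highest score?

Pairwise results:
  Alice vs Bob: Bob wins 12–8.
  Alice vs Eve: Alice wins 20–0.
  Alice vs Dave: Alice wins 14–6.
  Bob vs Eve: Bob wins 12–8.
  Bob vs Dave: Bob wins 12–8.
  Eve vs Dave: Dave wins 20–0.
Copeland scores (wins − losses):
  Alice: 2 − 1 = 1
  Bob: 3 − 0 = 3
  Eve: 0 − 3 = -3
  Dave: 1 − 2 = -1
Bob has the best Copeland score.

Bob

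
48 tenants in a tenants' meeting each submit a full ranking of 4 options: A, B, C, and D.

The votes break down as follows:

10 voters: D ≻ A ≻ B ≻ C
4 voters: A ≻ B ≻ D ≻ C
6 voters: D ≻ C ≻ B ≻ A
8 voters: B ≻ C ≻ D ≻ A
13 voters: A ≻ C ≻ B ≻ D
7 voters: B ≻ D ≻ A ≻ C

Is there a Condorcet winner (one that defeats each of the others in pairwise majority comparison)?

Head-to-head results (48 voters total):
A vs B: A wins 27–21.
A vs C: A wins 34–14.
A vs D: D wins 31–17.
B vs C: B wins 29–19.
B vs D: B wins 32–16.
C vs D: D wins 27–21.
No candidate beats all others: A beats B beats D beats A, a majority cycle.

No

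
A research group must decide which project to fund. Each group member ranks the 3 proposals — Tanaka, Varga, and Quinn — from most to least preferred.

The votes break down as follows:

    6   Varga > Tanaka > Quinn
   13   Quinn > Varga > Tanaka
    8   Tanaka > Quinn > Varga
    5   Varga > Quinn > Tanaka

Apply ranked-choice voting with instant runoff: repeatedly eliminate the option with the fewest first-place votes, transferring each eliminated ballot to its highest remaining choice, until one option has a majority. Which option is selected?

Quinn

Round 1: Quinn 13, Varga 11, Tanaka 8. Tanaka has the fewest and is eliminated.
Round 2: Quinn 21, Varga 11. Quinn has a majority.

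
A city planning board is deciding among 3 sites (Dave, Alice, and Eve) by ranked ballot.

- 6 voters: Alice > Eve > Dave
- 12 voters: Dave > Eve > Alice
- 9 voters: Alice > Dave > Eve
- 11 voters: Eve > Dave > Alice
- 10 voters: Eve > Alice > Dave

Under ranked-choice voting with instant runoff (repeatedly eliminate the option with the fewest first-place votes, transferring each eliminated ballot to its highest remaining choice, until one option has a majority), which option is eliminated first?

Dave

Round 1: Eve 21, Alice 15, Dave 12. Dave has the fewest and is eliminated.
Round 2: Eve 33, Alice 15. Eve has a majority.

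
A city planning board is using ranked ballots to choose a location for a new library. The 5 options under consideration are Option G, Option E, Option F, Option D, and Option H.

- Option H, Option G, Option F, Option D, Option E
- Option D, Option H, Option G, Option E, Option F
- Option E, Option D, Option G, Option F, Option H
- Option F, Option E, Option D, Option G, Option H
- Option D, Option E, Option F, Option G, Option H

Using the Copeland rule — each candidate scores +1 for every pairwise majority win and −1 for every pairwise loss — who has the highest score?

Pairwise results:
  Option G vs Option E: Option E wins 3–2.
  Option G vs Option F: Option G wins 3–2.
  Option G vs Option D: Option D wins 4–1.
  Option G vs Option H: Option G wins 3–2.
  Option E vs Option F: Option E wins 3–2.
  Option E vs Option D: Option D wins 3–2.
  Option E vs Option H: Option E wins 3–2.
  Option F vs Option D: Option D wins 3–2.
  Option F vs Option H: Option F wins 3–2.
  Option D vs Option H: Option D wins 4–1.
Copeland scores (wins − losses):
  Option G: 2 − 2 = 0
  Option E: 3 − 1 = 2
  Option F: 1 − 3 = -2
  Option D: 4 − 0 = 4
  Option H: 0 − 4 = -4
Option D has the best Copeland score.

Option D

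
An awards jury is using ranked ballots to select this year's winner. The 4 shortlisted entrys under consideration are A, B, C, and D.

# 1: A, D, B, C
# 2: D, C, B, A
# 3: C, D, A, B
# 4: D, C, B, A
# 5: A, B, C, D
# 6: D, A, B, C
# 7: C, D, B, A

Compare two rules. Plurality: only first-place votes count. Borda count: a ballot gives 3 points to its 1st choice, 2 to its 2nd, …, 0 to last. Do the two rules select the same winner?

Plurality first-place counts: A 2, B 0, C 2, D 3 → D.
Borda totals: A 9, B 7, C 11, D 15 → D.
The two rules agree on D.

Yes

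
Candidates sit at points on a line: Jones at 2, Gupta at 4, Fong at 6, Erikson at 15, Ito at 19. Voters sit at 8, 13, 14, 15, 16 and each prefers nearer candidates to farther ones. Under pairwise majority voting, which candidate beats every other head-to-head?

With single-peaked preferences on a line, the Condorcet winner is the candidate closest to the median voter.
The median voter (position 14) is closest to Erikson at 15.
Check: Erikson vs Gupta — voters closer to Erikson: 4 of 5.

Erikson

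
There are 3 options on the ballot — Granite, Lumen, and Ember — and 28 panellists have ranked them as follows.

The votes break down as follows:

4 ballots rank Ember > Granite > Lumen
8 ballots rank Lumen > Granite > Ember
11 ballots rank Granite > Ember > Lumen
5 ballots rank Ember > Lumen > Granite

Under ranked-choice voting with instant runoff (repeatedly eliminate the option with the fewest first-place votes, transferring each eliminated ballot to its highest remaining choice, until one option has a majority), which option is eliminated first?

Round 1: Granite 11, Ember 9, Lumen 8. Lumen has the fewest and is eliminated.
Round 2: Granite 19, Ember 9. Granite has a majority.

Lumen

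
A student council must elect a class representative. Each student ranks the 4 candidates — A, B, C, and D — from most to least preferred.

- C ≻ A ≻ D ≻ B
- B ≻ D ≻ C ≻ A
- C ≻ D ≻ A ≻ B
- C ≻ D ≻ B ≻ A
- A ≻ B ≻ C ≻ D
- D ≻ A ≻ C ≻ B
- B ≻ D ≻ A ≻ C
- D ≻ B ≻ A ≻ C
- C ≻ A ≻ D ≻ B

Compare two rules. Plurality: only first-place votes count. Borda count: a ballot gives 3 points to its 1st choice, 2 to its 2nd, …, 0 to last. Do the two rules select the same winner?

Plurality first-place counts: A 1, B 2, C 4, D 2 → C.
Borda totals: A 12, B 11, C 15, D 16 → D.
The two rules disagree: plurality picks C, Borda picks D.

No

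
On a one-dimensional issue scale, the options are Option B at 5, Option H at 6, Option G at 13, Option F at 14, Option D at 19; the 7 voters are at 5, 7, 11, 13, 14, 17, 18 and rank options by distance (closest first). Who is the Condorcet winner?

With single-peaked preferences on a line, the Condorcet winner is the candidate closest to the median voter.
The median voter (position 13) is closest to Option G at 13.
Check: Option G vs Option H — voters closer to Option G: 5 of 7.

Option G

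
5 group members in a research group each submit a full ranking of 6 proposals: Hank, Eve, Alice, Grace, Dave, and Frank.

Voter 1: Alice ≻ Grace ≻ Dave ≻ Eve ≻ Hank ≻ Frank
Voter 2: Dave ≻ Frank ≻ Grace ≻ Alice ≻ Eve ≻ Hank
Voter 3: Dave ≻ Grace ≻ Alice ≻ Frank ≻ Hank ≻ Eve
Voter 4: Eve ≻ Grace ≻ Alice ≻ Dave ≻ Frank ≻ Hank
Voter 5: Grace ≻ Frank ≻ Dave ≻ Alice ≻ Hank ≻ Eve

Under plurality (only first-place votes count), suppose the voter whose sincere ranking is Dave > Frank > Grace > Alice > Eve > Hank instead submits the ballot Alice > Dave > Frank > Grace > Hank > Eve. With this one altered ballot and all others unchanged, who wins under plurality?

Alice

First-place totals with the altered ballot: Hank 0, Eve 1, Alice 2, Grace 1, Dave 1, Frank 0.
The switch changes the winner from Dave to Alice.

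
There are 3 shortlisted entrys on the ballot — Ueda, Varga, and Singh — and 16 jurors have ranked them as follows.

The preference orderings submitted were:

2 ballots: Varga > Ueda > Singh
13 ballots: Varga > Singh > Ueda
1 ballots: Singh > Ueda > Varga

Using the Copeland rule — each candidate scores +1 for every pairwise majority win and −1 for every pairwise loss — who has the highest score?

Pairwise results:
  Ueda vs Varga: Varga wins 15–1.
  Ueda vs Singh: Singh wins 14–2.
  Varga vs Singh: Varga wins 15–1.
Copeland scores (wins − losses):
  Ueda: 0 − 2 = -2
  Varga: 2 − 0 = 2
  Singh: 1 − 1 = 0
Varga has the best Copeland score.

Varga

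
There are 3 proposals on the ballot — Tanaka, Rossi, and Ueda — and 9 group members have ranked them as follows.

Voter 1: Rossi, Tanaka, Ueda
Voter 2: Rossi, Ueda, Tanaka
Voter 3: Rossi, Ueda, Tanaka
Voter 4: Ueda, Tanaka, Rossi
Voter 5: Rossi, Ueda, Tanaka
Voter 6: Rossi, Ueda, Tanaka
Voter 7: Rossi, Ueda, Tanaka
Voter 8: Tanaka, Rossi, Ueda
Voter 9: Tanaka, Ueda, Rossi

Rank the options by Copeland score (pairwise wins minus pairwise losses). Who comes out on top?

Pairwise results:
  Tanaka vs Rossi: Rossi wins 6–3.
  Tanaka vs Ueda: Ueda wins 6–3.
  Rossi vs Ueda: Rossi wins 7–2.
Copeland scores (wins − losses):
  Tanaka: 0 − 2 = -2
  Rossi: 2 − 0 = 2
  Ueda: 1 − 1 = 0
Rossi has the best Copeland score.

Rossi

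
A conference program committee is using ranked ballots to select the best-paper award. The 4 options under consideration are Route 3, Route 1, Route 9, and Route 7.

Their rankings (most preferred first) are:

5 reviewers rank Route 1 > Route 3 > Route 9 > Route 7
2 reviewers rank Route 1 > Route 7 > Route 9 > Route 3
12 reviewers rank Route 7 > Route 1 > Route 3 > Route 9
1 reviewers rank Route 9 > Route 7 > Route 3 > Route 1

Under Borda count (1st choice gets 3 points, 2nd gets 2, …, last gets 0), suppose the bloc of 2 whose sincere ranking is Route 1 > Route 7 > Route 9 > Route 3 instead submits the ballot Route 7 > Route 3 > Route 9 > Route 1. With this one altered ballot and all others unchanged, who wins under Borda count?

Borda totals with the altered ballot: Route 3 27, Route 1 39, Route 9 10, Route 7 44.
The switch changes the winner from Route 1 to Route 7.

Route 7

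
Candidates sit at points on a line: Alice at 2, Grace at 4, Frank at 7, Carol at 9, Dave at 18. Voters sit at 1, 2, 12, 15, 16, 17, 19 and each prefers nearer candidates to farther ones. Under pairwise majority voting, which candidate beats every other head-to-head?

With single-peaked preferences on a line, the Condorcet winner is the candidate closest to the median voter.
The median voter (position 15) is closest to Dave at 18.
Check: Dave vs Alice — voters closer to Dave: 5 of 7.

Dave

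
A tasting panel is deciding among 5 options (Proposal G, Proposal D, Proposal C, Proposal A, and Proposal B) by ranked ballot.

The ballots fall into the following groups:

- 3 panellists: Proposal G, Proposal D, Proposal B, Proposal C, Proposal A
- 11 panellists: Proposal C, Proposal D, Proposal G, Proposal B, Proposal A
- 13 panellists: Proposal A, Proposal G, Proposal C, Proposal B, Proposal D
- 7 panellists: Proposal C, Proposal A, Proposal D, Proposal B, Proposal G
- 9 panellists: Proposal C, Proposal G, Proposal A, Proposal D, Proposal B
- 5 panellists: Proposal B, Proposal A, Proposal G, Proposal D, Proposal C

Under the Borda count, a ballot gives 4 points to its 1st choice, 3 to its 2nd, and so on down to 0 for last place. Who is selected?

Borda scores:
  Proposal G: 3·4 + 11·2 + 13·3 + 7·0 + 9·3 + 5·2 = 110
  Proposal D: 3·3 + 11·3 + 13·0 + 7·2 + 9·1 + 5·1 = 70
  Proposal C: 3·1 + 11·4 + 13·2 + 7·4 + 9·4 + 5·0 = 137
  Proposal A: 3·0 + 11·0 + 13·4 + 7·3 + 9·2 + 5·3 = 106
  Proposal B: 3·2 + 11·1 + 13·1 + 7·1 + 9·0 + 5·4 = 57
Proposal C has the highest total.

Proposal C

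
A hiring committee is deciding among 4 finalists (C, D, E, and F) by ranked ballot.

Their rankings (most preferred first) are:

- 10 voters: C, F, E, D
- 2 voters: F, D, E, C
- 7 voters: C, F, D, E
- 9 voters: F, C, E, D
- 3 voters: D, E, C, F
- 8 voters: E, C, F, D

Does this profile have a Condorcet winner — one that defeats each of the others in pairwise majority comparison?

Yes

Head-to-head results (39 voters total):
C vs D: C wins 34–5.
C vs E: C wins 26–13.
C vs F: C wins 28–11.
D vs E: E wins 27–12.
D vs F: F wins 36–3.
E vs F: F wins 28–11.
C beats each rival — D (34–5), E (26–13), F (28–11) — so C is the Condorcet winner.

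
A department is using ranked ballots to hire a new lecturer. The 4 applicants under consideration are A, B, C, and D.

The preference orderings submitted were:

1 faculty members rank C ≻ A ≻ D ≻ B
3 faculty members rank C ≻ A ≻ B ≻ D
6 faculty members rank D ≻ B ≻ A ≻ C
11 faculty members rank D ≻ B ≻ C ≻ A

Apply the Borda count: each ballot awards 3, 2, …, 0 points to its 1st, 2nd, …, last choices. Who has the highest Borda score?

Borda scores:
  A: 2 + 3·2 + 6·1 + 11·0 = 14
  B: 0 + 3·1 + 6·2 + 11·2 = 37
  C: 3 + 3·3 + 6·0 + 11·1 = 23
  D: 1 + 3·0 + 6·3 + 11·3 = 52
D has the highest total.

D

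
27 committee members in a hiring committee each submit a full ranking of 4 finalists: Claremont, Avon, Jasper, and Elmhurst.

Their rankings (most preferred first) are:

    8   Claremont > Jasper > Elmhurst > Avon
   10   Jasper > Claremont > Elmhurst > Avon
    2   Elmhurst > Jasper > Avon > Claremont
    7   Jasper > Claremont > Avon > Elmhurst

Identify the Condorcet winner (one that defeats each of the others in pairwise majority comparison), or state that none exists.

Jasper

Head-to-head results (27 voters total):
Claremont vs Avon: Claremont wins 25–2.
Claremont vs Jasper: Jasper wins 19–8.
Claremont vs Elmhurst: Claremont wins 25–2.
Avon vs Jasper: Jasper wins 27–0.
Avon vs Elmhurst: Elmhurst wins 20–7.
Jasper vs Elmhurst: Jasper wins 25–2.
Jasper beats each rival — Claremont (19–8), Avon (27–0), Elmhurst (25–2) — so Jasper is the Condorcet winner.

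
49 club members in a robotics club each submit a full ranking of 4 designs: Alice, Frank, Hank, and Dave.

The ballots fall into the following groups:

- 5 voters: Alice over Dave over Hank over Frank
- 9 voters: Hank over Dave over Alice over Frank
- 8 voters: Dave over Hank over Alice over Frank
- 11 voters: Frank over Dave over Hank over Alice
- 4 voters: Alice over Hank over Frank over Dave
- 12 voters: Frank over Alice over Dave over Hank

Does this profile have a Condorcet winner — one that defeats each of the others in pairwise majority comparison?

No

Head-to-head results (49 voters total):
Alice vs Frank: Alice wins 26–23.
Alice vs Hank: Hank wins 28–21.
Alice vs Dave: Dave wins 28–21.
Frank vs Hank: Hank wins 26–23.
Frank vs Dave: Frank wins 27–22.
Hank vs Dave: Dave wins 36–13.
No candidate beats all others: Alice beats Frank beats Dave beats Alice, a majority cycle.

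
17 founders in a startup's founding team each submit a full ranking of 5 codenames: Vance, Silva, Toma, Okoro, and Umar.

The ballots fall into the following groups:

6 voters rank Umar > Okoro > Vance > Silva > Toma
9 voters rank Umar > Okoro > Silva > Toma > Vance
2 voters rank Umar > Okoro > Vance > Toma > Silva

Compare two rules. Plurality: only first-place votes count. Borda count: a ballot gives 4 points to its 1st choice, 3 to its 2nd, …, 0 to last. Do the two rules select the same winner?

Plurality first-place counts: Vance 0, Silva 0, Toma 0, Okoro 0, Umar 17 → Umar.
Borda totals: Vance 16, Silva 24, Toma 11, Okoro 51, Umar 68 → Umar.
The two rules agree on Umar.

Yes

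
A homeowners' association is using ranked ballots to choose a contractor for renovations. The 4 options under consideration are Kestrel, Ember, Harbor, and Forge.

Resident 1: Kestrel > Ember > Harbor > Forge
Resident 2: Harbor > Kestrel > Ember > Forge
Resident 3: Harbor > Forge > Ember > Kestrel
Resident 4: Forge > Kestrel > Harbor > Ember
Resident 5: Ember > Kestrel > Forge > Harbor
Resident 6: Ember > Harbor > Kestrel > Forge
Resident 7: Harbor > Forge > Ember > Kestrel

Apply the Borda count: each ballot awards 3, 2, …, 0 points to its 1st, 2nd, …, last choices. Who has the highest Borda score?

Harbor

Borda scores:
  Kestrel: 3 + 2 + 0 + 2 + 2 + 1 + 0 = 10
  Ember: 2 + 1 + 1 + 0 + 3 + 3 + 1 = 11
  Harbor: 1 + 3 + 3 + 1 + 0 + 2 + 3 = 13
  Forge: 0 + 0 + 2 + 3 + 1 + 0 + 2 = 8
Harbor has the highest total.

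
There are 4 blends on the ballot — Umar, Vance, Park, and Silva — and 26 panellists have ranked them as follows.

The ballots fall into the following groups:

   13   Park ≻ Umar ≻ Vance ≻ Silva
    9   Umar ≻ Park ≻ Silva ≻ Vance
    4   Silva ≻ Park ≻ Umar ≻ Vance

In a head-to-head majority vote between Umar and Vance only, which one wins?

Ballots ranking Umar above Vance: 13+9+4 = 26.
Ballots ranking Vance above Umar: 0.
Umar wins the head-to-head, 26–0.

Umar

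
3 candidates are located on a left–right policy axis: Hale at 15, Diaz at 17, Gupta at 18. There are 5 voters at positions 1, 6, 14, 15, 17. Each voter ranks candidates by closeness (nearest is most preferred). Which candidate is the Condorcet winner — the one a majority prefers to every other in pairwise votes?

Hale

With single-peaked preferences on a line, the Condorcet winner is the candidate closest to the median voter.
The median voter (position 14) is closest to Hale at 15.
Check: Hale vs Gupta — voters closer to Hale: 4 of 5.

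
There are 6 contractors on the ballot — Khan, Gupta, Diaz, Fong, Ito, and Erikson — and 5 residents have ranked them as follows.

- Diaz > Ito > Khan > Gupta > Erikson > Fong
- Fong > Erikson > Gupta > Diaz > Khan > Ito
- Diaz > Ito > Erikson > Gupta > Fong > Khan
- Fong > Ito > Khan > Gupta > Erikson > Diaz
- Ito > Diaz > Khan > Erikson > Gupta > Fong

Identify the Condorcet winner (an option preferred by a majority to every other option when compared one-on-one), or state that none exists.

Diaz

Head-to-head results (5 voters total):
Khan vs Gupta: Khan wins 3–2.
Khan vs Diaz: Diaz wins 4–1.
Khan vs Fong: Fong wins 3–2.
Khan vs Ito: Ito wins 4–1.
Khan vs Erikson: Khan wins 3–2.
Gupta vs Diaz: Diaz wins 3–2.
Gupta vs Fong: Gupta wins 3–2.
Gupta vs Ito: Ito wins 4–1.
Gupta vs Erikson: Erikson wins 3–2.
Diaz vs Fong: Diaz wins 3–2.
Diaz vs Ito: Diaz wins 3–2.
Diaz vs Erikson: Diaz wins 3–2.
Fong vs Ito: Ito wins 3–2.
Fong vs Erikson: Erikson wins 3–2.
Ito vs Erikson: Ito wins 4–1.
Diaz beats each rival — Khan (4–1), Gupta (3–2), Fong (3–2), Ito (3–2), Erikson (3–2) — so Diaz is the Condorcet winner.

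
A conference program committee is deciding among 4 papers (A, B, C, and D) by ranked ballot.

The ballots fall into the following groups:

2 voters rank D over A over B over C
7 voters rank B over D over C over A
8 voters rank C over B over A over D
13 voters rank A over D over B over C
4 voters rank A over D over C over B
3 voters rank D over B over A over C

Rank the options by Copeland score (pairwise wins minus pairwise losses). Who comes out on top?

Pairwise results:
  A vs B: A wins 19–18.
  A vs C: A wins 22–15.
  A vs D: A wins 25–12.
  B vs C: B wins 25–12.
  B vs D: D wins 22–15.
  C vs D: D wins 29–8.
Copeland scores (wins − losses):
  A: 3 − 0 = 3
  B: 1 − 2 = -1
  C: 0 − 3 = -3
  D: 2 − 1 = 1
A has the best Copeland score.

A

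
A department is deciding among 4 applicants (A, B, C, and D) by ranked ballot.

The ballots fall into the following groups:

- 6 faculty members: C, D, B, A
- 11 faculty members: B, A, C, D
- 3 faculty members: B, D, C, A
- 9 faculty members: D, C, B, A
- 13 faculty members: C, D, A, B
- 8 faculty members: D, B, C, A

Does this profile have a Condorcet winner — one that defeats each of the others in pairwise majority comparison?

Yes

Head-to-head results (50 voters total):
A vs B: B wins 37–13.
A vs C: C wins 39–11.
A vs D: D wins 39–11.
B vs C: C wins 28–22.
B vs D: D wins 36–14.
C vs D: C wins 30–20.
C beats each rival — A (39–11), B (28–22), D (30–20) — so C is the Condorcet winner.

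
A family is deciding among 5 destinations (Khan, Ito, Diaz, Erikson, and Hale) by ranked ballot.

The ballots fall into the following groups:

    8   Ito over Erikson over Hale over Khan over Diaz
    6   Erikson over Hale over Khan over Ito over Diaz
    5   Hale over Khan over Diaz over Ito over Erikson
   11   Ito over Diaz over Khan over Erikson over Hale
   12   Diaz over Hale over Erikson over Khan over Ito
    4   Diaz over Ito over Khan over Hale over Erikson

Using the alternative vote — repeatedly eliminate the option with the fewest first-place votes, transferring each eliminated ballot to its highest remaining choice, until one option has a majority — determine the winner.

Round 1: Ito 19, Diaz 16, Erikson 6, Hale 5, Khan 0. Khan has the fewest and is eliminated.
Round 2: Ito 19, Diaz 16, Erikson 6, Hale 5. Hale has the fewest and is eliminated.
Round 3: Diaz 21, Ito 19, Erikson 6. Erikson has the fewest and is eliminated.
Round 4: Ito 25, Diaz 21. Ito has a majority.

Ito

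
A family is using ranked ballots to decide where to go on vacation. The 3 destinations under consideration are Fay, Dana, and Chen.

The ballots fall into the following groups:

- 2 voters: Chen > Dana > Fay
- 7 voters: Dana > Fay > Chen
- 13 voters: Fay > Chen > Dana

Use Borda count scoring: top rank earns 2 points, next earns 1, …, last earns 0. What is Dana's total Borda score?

16

Borda scores:
  Fay: 2·0 + 7·1 + 13·2 = 33
  Dana: 2·1 + 7·2 + 13·0 = 16
  Chen: 2·2 + 7·0 + 13·1 = 17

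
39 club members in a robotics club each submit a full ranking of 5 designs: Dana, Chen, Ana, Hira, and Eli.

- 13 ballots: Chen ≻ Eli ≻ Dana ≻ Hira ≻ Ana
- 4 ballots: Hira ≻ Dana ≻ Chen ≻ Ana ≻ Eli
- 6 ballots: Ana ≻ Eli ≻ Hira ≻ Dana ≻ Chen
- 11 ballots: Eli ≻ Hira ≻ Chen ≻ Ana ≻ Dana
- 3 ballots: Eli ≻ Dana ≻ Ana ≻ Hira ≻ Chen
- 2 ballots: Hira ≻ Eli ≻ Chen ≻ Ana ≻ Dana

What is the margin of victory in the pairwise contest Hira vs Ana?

21

Ballots ranking Hira above Ana: 13+4+11+2 = 30.
Ballots ranking Ana above Hira: 6+3 = 9.
Hira wins 30–9, a margin of 21.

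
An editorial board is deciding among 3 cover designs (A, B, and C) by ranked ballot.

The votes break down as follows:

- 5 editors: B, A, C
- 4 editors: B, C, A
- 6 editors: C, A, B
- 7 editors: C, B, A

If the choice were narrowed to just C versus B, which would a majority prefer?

C

Ballots ranking C above B: 6+7 = 13.
Ballots ranking B above C: 5+4 = 9.
C wins the head-to-head, 13–9.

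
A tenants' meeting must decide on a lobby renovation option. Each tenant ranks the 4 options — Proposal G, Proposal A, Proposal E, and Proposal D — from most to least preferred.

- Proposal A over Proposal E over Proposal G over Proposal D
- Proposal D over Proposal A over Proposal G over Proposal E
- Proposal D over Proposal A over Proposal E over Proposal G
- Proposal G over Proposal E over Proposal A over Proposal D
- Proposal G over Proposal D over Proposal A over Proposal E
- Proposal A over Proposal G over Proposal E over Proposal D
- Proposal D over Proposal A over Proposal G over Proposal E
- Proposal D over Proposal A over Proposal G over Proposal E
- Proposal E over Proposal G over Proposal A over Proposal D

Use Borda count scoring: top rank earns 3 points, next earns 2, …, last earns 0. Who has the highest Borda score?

Proposal A

Borda scores:
  Proposal G: 1 + 1 + 0 + 3 + 3 + 2 + 1 + 1 + 2 = 14
  Proposal A: 3 + 2 + 2 + 1 + 1 + 3 + 2 + 2 + 1 = 17
  Proposal E: 2 + 0 + 1 + 2 + 0 + 1 + 0 + 0 + 3 = 9
  Proposal D: 0 + 3 + 3 + 0 + 2 + 0 + 3 + 3 + 0 = 14
Proposal A has the highest total.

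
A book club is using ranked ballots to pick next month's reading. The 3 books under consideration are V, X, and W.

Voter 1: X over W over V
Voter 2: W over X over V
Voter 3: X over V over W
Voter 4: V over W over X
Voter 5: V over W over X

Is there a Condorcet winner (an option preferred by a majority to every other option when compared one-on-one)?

Head-to-head results (5 voters total):
V vs X: X wins 3–2.
V vs W: V wins 3–2.
X vs W: W wins 3–2.
No candidate beats all others: V beats W beats X beats V, a majority cycle.

No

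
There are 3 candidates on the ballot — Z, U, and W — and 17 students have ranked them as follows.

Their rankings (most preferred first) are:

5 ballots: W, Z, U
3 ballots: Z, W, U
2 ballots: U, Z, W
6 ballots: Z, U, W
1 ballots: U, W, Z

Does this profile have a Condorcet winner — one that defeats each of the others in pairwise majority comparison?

Head-to-head results (17 voters total):
Z vs U: Z wins 14–3.
Z vs W: Z wins 11–6.
U vs W: U wins 9–8.
Z beats each rival — U (14–3), W (11–6) — so Z is the Condorcet winner.

Yes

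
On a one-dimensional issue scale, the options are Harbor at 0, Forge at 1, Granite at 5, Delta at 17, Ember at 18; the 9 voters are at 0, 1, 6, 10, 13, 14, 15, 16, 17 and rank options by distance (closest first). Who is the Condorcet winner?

Delta

With single-peaked preferences on a line, the Condorcet winner is the candidate closest to the median voter.
The median voter (position 13) is closest to Delta at 17.
Check: Delta vs Forge — voters closer to Delta: 6 of 9.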